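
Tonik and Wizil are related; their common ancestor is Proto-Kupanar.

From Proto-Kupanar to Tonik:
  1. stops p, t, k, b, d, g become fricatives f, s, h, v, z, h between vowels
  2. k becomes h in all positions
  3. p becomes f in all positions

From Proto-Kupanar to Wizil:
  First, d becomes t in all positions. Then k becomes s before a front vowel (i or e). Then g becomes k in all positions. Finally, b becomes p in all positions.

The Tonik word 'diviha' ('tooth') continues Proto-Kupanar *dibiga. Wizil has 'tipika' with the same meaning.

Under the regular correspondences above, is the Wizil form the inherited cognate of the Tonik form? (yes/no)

Derive the expected Wizil reflex of *dibiga:
Wizil: start from *dibiga.
  rule 1 (unconditioned shift): dibiga → tibiga
  rule 2: no change — tibiga
  rule 3 (unconditioned shift): tibiga → tibika
  rule 4 (unconditioned shift): tibika → tipika
  ⇒ Wizil tipika
Wizil 'tipika' matches the regular reflex exactly, so the pair is cognate.

yes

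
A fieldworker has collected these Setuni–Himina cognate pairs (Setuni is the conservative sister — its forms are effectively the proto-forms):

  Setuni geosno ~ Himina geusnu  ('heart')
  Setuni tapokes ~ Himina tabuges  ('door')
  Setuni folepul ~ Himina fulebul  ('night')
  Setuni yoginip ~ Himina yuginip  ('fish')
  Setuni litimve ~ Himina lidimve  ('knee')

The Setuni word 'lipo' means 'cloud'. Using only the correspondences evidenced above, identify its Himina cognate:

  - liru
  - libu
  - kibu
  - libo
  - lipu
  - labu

tapokes ~ tabuges — Setuni p corresponds to Himina b between vowels (before a back vowel).
geosno ~ geusnu — Setuni o corresponds to Himina u word-finally.
Applying these to Setuni 'lipo':
  lipo → libo   (p→b between vowels (before a back vowel))
  libo → libu   (o→u word-finally)
So the Himina cognate is 'libu'.

libu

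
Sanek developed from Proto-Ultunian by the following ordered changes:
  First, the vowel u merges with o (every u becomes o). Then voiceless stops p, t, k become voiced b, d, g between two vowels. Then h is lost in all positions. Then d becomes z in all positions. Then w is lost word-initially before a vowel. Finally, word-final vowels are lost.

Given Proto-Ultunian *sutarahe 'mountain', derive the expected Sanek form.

sozara

Sanek: *sutarahe
  sutarahe → sotarahe   [vowel merger]
  sotarahe → sodarahe   [intervocalic voicing]
  sodarahe → sodarae   [h-loss]
  sodarae → sozarae   [unconditioned shift]
  sozarae (rule 5 does not apply)
  sozarae → sozara   [apocope]
  giving Sanek sozara.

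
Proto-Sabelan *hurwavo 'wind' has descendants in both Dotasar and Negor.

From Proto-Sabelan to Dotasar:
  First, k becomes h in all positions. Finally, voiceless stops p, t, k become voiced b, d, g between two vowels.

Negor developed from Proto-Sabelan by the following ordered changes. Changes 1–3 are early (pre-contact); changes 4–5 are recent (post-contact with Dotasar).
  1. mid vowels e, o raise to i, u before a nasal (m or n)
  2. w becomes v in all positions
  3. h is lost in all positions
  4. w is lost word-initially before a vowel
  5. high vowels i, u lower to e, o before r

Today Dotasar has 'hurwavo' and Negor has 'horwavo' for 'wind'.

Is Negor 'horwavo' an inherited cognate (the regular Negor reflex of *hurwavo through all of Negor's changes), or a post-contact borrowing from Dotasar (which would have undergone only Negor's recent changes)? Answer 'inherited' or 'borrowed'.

borrowed

If inherited, *hurwavo would pass through all of Negor's changes:
Negor: *hurwavo
  hurwavo (rule 1 does not apply)
  hurwavo → hurvavo   [unconditioned shift]
  hurvavo → urvavo   [h-loss]
  urvavo (rule 4 does not apply)
  urvavo → orvavo   [pre-rhotic lowering]
  giving Negor orvavo.
If borrowed from Dotasar 'hurwavo' after the early changes, it would undergo only the recent ones:
  rule 4 (glide loss): no change (hurwavo)
  rule 5 (pre-rhotic lowering): hurwavo → horwavo
  ⇒ as a loan: horwavo
Negor 'horwavo' matches the loan outcome 'horwavo', not the inherited 'orvavo' — it skipped the early Negor changes, so it was borrowed from Dotasar.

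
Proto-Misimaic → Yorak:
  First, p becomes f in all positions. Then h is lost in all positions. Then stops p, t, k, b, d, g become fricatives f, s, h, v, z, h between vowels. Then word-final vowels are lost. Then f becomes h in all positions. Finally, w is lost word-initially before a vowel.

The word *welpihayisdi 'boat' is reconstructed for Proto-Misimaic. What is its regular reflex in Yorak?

Yorak: *welpihayisdi > welfihayisdi > welfiayisdi > welfiayisd > welhiayisd > elhiayisd  (by unconditioned shift, h-loss, apocope, unconditioned shift, glide loss)

elhiayisd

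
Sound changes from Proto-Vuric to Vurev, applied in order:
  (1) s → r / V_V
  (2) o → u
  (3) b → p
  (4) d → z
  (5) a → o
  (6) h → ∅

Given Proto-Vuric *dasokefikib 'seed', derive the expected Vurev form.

zorukefikip

Vurev: start from *dasokefikib.
  rule 1 (rhotacism): dasokefikib → darokefikib
  rule 2 (vowel merger): darokefikib → darukefikib
  rule 3 (unconditioned shift): darukefikib → darukefikip
  rule 4 (unconditioned shift): darukefikip → zarukefikip
  rule 5 (vowel merger): zarukefikip → zorukefikip
  rule 6: no change — zorukefikip
  ⇒ Vurev zorukefikip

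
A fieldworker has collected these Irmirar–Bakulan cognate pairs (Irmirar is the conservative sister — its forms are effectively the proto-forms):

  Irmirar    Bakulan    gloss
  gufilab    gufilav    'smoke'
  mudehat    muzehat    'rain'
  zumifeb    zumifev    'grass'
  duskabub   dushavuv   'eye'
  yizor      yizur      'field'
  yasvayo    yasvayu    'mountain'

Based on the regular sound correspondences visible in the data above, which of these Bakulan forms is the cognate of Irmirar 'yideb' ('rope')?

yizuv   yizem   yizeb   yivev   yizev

mudehat ~ muzehat — Irmirar d corresponds to Bakulan z between vowels (before a front vowel).
gufilab ~ gufilav, zumifeb ~ zumifev — Irmirar b corresponds to Bakulan v word-finally.
Applying these to Irmirar 'yideb':
  yideb → yizeb   (d→z between vowels (before a front vowel))
  yizeb → yizev   (b→v word-finally)
So the Bakulan cognate is 'yizev'.

yizev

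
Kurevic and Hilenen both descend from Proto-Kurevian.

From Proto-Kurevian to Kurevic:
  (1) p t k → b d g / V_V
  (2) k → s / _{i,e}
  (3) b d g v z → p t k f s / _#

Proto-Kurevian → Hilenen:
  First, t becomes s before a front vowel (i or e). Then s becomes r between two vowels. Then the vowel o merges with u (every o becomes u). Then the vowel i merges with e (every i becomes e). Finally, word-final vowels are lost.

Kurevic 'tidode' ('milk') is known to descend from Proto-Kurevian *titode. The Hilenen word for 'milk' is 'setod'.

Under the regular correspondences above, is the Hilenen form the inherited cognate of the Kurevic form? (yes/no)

Derive the expected Hilenen reflex of *titode:
Hilenen: *titode
  titode → sitode   [palatalisation]
  sitode (rule 2 does not apply)
  sitode → situde   [vowel merger]
  situde → setude   [vowel merger]
  setude → setud   [apocope]
  giving Hilenen setud.
The regular Hilenen reflex would be 'setud', but the attested form is 'setod'. The correspondence is irregular, so they are not cognates (the Hilenen form has a different source).

no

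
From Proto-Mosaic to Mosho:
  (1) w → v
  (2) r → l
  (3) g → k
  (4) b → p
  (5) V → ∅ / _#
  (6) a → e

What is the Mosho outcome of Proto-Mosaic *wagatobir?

Mosho: *wagatobir
  wagatobir → vagatobir   [unconditioned shift]
  vagatobir → vagatobil   [unconditioned shift]
  vagatobil → vakatobil   [unconditioned shift]
  vakatobil → vakatopil   [unconditioned shift]
  vakatopil (rule 5 does not apply)
  vakatopil → veketopil   [vowel merger]
  giving Mosho veketopil.

veketopil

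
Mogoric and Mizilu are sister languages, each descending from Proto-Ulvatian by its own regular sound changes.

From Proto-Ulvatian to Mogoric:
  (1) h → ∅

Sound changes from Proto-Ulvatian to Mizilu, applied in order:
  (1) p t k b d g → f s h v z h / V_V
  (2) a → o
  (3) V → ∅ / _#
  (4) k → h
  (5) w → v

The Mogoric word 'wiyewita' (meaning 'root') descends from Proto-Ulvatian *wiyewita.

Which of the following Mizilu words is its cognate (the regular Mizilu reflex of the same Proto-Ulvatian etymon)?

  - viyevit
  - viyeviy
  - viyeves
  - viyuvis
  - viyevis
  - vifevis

Mizilu: *wiyewita > wiyewisa > wiyewiso > wiyewis > viyevis  (by intervocalic lenition, vowel merger, apocope, unconditioned shift)
Only 'viyevis' matches the regular Mizilu development of *wiyewita.

viyevis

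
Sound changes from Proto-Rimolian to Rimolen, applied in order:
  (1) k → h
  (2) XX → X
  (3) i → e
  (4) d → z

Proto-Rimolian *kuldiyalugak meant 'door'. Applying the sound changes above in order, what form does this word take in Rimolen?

hulzeyalugah

Rimolen: *kuldiyalugak > huldiyalugah > huldeyalugah > hulzeyalugah  (by unconditioned shift, vowel merger, unconditioned shift)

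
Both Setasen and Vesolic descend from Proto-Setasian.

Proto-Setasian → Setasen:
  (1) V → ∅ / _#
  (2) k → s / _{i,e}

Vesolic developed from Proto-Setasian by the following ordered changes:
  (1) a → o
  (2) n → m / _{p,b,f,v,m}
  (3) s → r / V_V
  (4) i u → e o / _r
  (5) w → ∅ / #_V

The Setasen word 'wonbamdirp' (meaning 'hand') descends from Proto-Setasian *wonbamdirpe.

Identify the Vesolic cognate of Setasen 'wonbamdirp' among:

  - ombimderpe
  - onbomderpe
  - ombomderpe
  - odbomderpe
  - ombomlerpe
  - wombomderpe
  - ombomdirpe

ombomderpe

Vesolic: *wonbamdirpe
  wonbamdirpe → wonbomdirpe   [vowel merger]
  wonbomdirpe → wombomdirpe   [nasal place assimilation]
  wombomdirpe (rule 3 does not apply)
  wombomdirpe → wombomderpe   [pre-rhotic lowering]
  wombomderpe → ombomderpe   [glide loss]
  giving Vesolic ombomderpe.
Only 'ombomderpe' matches the regular Vesolic development of *wonbamdirpe.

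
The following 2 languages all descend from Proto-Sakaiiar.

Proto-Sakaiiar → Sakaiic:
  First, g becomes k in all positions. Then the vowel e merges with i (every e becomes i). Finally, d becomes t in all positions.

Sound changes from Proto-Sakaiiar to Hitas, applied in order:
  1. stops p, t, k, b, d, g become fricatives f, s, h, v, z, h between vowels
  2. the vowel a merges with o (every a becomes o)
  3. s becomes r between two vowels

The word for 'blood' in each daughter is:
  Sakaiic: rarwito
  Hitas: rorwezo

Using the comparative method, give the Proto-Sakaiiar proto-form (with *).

Position 2: Sakaiic has a, Hitas has o. Sakaiic preserves a here (none of its changes turn any other segment into a), so the proto-segment is *a.
Position 5: Sakaiic has i, Hitas has e. Hitas preserves e here (none of its changes turn any other segment into e), so the proto-segment is *e.
Position 6: Sakaiic has t, Hitas has z. Taking the neighbouring segments as reconstructed: Sakaiic t could go back to *t or *d; Hitas z could go back to *d or *z — the one source consistent with every daughter is *d.
The remaining positions agree across the daughters. Check the candidate against every language:
Sakaiic: *rarwedo
  rarwedo (rule 1 does not apply)
  rarwedo → rarwido   [vowel merger]
  rarwido → rarwito   [unconditioned shift]
  giving Sakaiic rarwito.
Hitas: *rarwedo > rarwezo > rorwezo  (by intervocalic lenition, vowel merger)
Only *rarwedo yields all of Sakaiic rarwito, Hitas rorwezo.

*rarwedo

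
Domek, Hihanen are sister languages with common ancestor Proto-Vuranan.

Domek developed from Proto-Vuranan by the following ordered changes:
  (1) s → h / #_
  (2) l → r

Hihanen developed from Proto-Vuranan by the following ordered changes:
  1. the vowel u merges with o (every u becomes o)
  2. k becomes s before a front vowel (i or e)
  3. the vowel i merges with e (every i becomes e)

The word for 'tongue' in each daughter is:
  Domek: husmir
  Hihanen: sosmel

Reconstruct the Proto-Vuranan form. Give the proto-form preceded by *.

*susmil

Position 1: Domek has h, Hihanen has s. Taking the neighbouring segments as reconstructed: Domek h could go back to *s or *h; Hihanen s can only go back to *s — the one source consistent with every daughter is *s.
Position 2: Domek has u, Hihanen has o. Domek preserves u here (none of its changes turn any other segment into u), so the proto-segment is *u.
Continuing position by position gives *susmil; check it forward:
Domek: *susmil
  susmil → husmil   [debuccalisation]
  husmil → husmir   [unconditioned shift]
  giving Domek husmir.
Hihanen: *susmil > sosmil > sosmel  (by vowel merger, vowel merger)
Only *susmil yields all of Domek husmir, Hihanen sosmel.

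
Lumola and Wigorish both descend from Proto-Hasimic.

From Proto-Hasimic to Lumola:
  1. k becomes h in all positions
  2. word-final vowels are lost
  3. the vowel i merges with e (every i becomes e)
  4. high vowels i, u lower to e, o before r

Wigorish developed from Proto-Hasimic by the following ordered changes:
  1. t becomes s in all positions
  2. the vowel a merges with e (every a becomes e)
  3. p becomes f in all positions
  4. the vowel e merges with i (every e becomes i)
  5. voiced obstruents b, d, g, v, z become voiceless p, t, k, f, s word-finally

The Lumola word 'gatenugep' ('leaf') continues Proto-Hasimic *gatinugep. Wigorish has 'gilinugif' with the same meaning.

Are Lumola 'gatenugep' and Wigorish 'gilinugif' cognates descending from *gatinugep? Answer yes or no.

Derive the expected Wigorish reflex of *gatinugep:
Wigorish: *gatinugep > gasinugep > gesinugep > gesinugef > gisinugif  (by unconditioned shift, vowel merger, unconditioned shift, vowel merger)
The regular Wigorish reflex would be 'gisinugif', but the attested form is 'gilinugif'. The correspondence is irregular, so they are not cognates (the Wigorish form has a different source).

no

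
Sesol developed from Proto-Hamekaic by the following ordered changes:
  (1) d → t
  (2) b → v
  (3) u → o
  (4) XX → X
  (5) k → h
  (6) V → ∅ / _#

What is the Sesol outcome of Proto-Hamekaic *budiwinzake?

votiwinzah

Sesol: start from *budiwinzake.
  rule 1 (unconditioned shift): budiwinzake → butiwinzake
  rule 2 (unconditioned shift): butiwinzake → vutiwinzake
  rule 3 (vowel merger): vutiwinzake → votiwinzake
  rule 4: no change — votiwinzake
  rule 5 (unconditioned shift): votiwinzake → votiwinzahe
  rule 6 (apocope): votiwinzahe → votiwinzah
  ⇒ Sesol votiwinzah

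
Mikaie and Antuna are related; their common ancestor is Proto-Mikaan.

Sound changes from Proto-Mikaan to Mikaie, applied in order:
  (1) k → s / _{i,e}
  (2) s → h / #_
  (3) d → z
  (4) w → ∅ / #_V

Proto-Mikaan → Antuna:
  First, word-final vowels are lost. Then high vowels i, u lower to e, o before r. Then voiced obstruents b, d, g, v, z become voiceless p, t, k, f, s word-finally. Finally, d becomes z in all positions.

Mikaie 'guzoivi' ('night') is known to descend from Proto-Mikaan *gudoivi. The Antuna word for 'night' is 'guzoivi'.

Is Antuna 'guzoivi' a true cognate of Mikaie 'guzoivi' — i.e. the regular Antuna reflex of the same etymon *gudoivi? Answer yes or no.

no

Derive the expected Antuna reflex of *gudoivi:
Antuna: start from *gudoivi.
  rule 1 (apocope): gudoivi → gudoiv
  rule 2: no change — gudoiv
  rule 3 (final devoicing): gudoiv → gudoif
  rule 4 (unconditioned shift): gudoif → guzoif
  ⇒ Antuna guzoif
The regular Antuna reflex would be 'guzoif', but the attested form is 'guzoivi'. The correspondence is irregular, so they are not cognates (the Antuna form has a different source).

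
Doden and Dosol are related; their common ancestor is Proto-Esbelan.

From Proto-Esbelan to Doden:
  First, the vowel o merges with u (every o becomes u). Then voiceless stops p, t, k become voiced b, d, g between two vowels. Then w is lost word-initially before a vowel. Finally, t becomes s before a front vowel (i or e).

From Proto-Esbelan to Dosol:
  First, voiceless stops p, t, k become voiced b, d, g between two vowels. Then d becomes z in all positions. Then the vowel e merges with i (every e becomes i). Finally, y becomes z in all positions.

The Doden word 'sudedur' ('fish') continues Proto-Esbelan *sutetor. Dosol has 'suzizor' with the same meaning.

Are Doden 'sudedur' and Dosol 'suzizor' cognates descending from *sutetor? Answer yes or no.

Derive the expected Dosol reflex of *sutetor:
Dosol: start from *sutetor.
  rule 1 (intervocalic voicing): sutetor → sudedor
  rule 2 (unconditioned shift): sudedor → suzezor
  rule 3 (vowel merger): suzezor → suzizor
  rule 4: no change — suzizor
  ⇒ Dosol suzizor
Dosol 'suzizor' matches the regular reflex exactly, so the pair is cognate.

yes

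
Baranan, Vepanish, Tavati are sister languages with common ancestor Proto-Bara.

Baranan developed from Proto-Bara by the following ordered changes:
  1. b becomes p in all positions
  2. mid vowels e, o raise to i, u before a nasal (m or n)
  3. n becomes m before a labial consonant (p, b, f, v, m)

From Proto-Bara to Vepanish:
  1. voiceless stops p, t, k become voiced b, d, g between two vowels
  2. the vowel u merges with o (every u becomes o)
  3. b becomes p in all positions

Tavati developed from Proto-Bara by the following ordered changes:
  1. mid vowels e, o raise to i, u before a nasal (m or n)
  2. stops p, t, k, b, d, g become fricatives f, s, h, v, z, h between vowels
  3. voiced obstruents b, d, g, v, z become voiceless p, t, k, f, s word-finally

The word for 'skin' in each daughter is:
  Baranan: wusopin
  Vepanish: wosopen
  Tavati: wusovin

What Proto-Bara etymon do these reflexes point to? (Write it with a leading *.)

Position 2: Baranan has u, Vepanish has o, Tavati has u. Taking the neighbouring segments as reconstructed: Baranan u can only go back to *u; Vepanish o could go back to *o or *u; Tavati u can only go back to *u — the one source consistent with every daughter is *u.
Position 5: Baranan has p, Vepanish has p, Tavati has v. Taking the neighbouring segments as reconstructed: Baranan p could go back to *p or *b; Vepanish p could go back to *p or *b; Tavati v could go back to *b or *v — the one source consistent with every daughter is *b.
Position 6: Baranan has i, Vepanish has e, Tavati has i. Vepanish preserves e here (none of its changes turn any other segment into e), so the proto-segment is *e.
The remaining positions agree across the daughters. Check the candidate against every language:
Baranan: *wusoben > wusopen > wusopin  (by unconditioned shift, pre-nasal raising)
Vepanish: start from *wusoben.
  rule 1: no change — wusoben
  rule 2 (vowel merger): wusoben → wosoben
  rule 3 (unconditioned shift): wosoben → wosopen
  ⇒ Vepanish wosopen
Tavati: *wusoben > wusobin > wusovin  (by pre-nasal raising, intervocalic lenition)
No other proto-form is consistent with every reflex, so the reconstruction is *wusoben.

*wusoben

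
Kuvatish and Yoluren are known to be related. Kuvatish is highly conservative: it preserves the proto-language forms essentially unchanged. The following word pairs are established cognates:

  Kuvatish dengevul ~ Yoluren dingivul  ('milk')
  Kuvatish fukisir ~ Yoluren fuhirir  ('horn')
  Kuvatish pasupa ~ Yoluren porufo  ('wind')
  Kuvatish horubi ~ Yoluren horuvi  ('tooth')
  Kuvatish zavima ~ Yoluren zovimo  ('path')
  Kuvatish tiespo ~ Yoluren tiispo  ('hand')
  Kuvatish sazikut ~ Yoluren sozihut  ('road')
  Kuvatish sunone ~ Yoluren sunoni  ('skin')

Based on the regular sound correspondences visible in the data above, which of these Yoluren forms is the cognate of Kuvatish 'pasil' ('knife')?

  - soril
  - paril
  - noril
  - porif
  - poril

pasupa ~ porufo, sazikut ~ sozihut — Kuvatish a corresponds to Yoluren o after a consonant, before a consonant other than r, m, n, p, b, f, v.
fukisir ~ fuhirir — Kuvatish s corresponds to Yoluren r between vowels (before a front vowel).
Applying these to Kuvatish 'pasil':
  pasil → posil   (a→o after a consonant, before a consonant other than r, m, n, p, b, f, v)
  posil → poril   (s→r between vowels (before a front vowel))
So the Yoluren cognate is 'poril'.

poril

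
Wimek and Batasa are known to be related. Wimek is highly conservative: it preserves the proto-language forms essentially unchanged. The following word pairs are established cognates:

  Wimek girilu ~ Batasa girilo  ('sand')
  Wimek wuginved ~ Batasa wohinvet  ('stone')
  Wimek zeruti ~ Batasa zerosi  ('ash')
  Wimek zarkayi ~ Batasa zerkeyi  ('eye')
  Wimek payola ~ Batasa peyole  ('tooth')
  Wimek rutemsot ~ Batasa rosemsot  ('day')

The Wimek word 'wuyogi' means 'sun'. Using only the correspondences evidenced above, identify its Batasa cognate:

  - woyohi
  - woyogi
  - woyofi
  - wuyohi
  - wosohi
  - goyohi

wuginved ~ wohinvet, zeruti ~ zerosi — Wimek u corresponds to Batasa o after a consonant, before a consonant other than r, m, n, p, b, f, v.
wuginved ~ wohinvet — Wimek g corresponds to Batasa h between vowels (before a front vowel).
Applying these to Wimek 'wuyogi':
  wuyogi → woyogi   (u→o after a consonant, before a consonant other than r, m, n, p, b, f, v)
  woyogi → woyohi   (g→h between vowels (before a front vowel))
So the Batasa cognate is 'woyohi'.

woyohi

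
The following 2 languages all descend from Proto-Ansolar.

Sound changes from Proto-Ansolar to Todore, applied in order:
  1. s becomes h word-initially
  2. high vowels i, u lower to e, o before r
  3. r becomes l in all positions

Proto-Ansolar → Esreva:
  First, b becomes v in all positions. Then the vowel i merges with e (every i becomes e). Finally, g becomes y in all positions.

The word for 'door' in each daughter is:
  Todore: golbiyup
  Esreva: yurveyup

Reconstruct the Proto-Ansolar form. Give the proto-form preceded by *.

*gurbiyup

Position 4: Todore has b, Esreva has v. Todore preserves b here (none of its changes turn any other segment into b), so the proto-segment is *b.
Position 1: Todore has g, Esreva has y. Todore preserves g here (none of its changes turn any other segment into g), so the proto-segment is *g.
Verify the candidate proto-form against each daughter:
Todore: *gurbiyup
  gurbiyup (rule 1 does not apply)
  gurbiyup → gorbiyup   [pre-rhotic lowering]
  gorbiyup → golbiyup   [unconditioned shift]
  giving Todore golbiyup.
Esreva: *gurbiyup
  gurbiyup → gurviyup   [unconditioned shift]
  gurviyup → gurveyup   [vowel merger]
  gurveyup → yurveyup   [unconditioned shift]
  giving Esreva yurveyup.
*gurbiyup is the unique common source.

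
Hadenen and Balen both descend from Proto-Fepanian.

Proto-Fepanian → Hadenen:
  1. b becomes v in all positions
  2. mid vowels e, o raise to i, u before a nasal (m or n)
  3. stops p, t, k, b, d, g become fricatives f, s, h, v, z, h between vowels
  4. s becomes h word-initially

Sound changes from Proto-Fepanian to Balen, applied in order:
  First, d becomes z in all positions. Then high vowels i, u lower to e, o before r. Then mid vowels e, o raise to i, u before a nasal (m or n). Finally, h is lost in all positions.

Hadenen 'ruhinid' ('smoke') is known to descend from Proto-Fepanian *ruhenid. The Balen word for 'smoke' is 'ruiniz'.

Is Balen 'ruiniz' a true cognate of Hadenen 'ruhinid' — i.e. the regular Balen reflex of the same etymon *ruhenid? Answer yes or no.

Derive the expected Balen reflex of *ruhenid:
Balen: *ruhenid
  ruhenid → ruheniz   [unconditioned shift]
  ruheniz (rule 2 does not apply)
  ruheniz → ruhiniz   [pre-nasal raising]
  ruhiniz → ruiniz   [h-loss]
  giving Balen ruiniz.
Balen 'ruiniz' matches the regular reflex exactly, so the pair is cognate.

yes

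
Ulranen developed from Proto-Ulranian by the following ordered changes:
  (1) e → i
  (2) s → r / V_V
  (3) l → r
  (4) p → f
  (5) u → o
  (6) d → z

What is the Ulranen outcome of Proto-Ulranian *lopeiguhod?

Ulranen: *lopeiguhod
  lopeiguhod → lopiiguhod   [vowel merger]
  lopiiguhod (rule 2 does not apply)
  lopiiguhod → ropiiguhod   [unconditioned shift]
  ropiiguhod → rofiiguhod   [unconditioned shift]
  rofiiguhod → rofiigohod   [vowel merger]
  rofiigohod → rofiigohoz   [unconditioned shift]
  giving Ulranen rofiigohoz.

rofiigohoz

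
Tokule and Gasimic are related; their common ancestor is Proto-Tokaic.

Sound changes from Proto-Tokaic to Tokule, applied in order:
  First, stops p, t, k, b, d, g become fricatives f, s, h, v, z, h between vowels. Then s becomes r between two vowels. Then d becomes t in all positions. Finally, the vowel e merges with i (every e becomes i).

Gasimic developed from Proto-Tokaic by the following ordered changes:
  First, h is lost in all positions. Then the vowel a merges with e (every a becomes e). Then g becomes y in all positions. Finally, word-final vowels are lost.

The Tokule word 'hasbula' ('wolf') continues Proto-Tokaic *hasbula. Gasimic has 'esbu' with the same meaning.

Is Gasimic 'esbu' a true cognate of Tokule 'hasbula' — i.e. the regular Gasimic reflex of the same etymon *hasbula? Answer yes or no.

Derive the expected Gasimic reflex of *hasbula:
Gasimic: start from *hasbula.
  rule 1 (h-loss): hasbula → asbula
  rule 2 (vowel merger): asbula → esbule
  rule 3: no change — esbule
  rule 4 (apocope): esbule → esbul
  ⇒ Gasimic esbul
The regular Gasimic reflex would be 'esbul', but the attested form is 'esbu'. The correspondence is irregular, so they are not cognates (the Gasimic form has a different source).

no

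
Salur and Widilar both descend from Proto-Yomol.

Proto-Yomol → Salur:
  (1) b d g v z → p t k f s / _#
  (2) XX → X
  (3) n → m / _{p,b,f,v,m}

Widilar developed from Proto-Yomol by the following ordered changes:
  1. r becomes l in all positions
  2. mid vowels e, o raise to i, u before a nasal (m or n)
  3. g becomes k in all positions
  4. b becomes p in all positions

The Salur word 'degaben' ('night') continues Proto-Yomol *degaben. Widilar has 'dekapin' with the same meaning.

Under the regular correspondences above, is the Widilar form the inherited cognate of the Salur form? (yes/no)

Derive the expected Widilar reflex of *degaben:
Widilar: *degaben > degabin > dekabin > dekapin  (by pre-nasal raising, unconditioned shift, unconditioned shift)
Widilar 'dekapin' matches the regular reflex exactly, so the pair is cognate.

yes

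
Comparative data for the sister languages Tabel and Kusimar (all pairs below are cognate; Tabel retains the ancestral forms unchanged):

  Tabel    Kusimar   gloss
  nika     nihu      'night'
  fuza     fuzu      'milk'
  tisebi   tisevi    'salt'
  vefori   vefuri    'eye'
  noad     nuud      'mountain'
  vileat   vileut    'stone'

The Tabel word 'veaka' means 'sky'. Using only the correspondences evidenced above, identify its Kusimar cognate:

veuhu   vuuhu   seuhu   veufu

veuhu

noad ~ nuud, vileat ~ vileut — Tabel a corresponds to Kusimar u after a vowel, before a consonant other than r, m, n, p, b, f, v.
nika ~ nihu — Tabel k corresponds to Kusimar h between vowels (before a back vowel).
nika ~ nihu, fuza ~ fuzu — Tabel a corresponds to Kusimar u word-finally.
Applying these to Tabel 'veaka':
  veaka → veuka   (a→u after a vowel, before a consonant other than r, m, n, p, b, f, v)
  veuka → veuha   (k→h between vowels (before a back vowel))
  veuha → veuhu   (a→u word-finally)
So the Kusimar cognate is 'veuhu'.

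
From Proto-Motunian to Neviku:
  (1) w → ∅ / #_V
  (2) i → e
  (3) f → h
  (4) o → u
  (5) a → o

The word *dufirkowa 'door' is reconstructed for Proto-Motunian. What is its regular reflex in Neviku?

duherkuwo

Neviku: *dufirkowa > duferkowa > duherkowa > duherkuwa > duherkuwo  (by vowel merger, unconditioned shift, vowel merger, vowel merger)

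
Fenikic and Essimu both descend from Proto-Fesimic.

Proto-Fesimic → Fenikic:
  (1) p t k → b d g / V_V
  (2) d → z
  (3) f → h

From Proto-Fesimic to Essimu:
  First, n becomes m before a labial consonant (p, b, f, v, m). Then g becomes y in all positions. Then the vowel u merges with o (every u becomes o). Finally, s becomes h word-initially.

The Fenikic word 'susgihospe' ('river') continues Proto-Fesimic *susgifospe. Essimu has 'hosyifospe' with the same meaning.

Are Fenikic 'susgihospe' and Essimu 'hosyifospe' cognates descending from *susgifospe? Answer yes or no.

yes

Derive the expected Essimu reflex of *susgifospe:
Essimu: *susgifospe > susyifospe > sosyifospe > hosyifospe  (by unconditioned shift, vowel merger, debuccalisation)
Essimu 'hosyifospe' matches the regular reflex exactly, so the pair is cognate.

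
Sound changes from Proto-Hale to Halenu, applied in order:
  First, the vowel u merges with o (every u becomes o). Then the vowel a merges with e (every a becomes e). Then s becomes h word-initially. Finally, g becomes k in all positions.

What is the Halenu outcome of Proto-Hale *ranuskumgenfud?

Halenu: *ranuskumgenfud
  ranuskumgenfud → ranoskomgenfod   [vowel merger]
  ranoskomgenfod → renoskomgenfod   [vowel merger]
  renoskomgenfod (rule 3 does not apply)
  renoskomgenfod → renoskomkenfod   [unconditioned shift]
  giving Halenu renoskomkenfod.

renoskomkenfod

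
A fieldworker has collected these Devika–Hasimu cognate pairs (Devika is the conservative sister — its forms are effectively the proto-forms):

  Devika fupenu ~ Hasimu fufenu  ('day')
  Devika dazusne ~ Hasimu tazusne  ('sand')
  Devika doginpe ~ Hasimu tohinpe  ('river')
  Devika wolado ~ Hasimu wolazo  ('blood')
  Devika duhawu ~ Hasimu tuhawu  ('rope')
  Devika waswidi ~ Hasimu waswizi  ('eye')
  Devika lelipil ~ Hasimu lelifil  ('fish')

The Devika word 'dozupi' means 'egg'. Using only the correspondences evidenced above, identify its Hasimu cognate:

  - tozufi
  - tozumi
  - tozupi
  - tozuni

tozufi

doginpe ~ tohinpe — Devika d corresponds to Hasimu t word-initially before a back vowel.
lelipil ~ lelifil — Devika p corresponds to Hasimu f between vowels (before a front vowel).
Applying these to Devika 'dozupi':
  dozupi → tozupi   (d→t word-initially before a back vowel)
  tozupi → tozufi   (p→f between vowels (before a front vowel))
So the Hasimu cognate is 'tozufi'.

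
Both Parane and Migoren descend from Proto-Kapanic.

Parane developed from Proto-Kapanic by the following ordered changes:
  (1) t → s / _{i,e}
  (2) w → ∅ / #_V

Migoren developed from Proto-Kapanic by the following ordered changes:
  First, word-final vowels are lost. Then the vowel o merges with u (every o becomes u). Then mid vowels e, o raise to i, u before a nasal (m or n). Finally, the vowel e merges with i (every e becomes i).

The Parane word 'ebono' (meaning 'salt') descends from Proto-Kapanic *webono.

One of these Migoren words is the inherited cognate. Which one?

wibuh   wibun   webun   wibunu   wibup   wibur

wibun

Migoren: *webono
  webono → webon   [apocope]
  webon → webun   [vowel merger]
  webun (rule 3 does not apply)
  webun → wibun   [vowel merger]
  giving Migoren wibun.
Only 'wibun' matches the regular Migoren development of *webono.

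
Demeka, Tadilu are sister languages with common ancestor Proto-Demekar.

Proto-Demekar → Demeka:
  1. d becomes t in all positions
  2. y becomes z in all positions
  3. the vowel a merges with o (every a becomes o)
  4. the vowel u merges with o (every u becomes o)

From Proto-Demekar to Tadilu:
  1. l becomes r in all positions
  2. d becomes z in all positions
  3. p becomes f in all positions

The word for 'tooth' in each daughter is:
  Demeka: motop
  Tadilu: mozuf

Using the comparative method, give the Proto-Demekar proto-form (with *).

Position 3: Demeka has t, Tadilu has z. Taking the neighbouring segments as reconstructed: Demeka t could go back to *t or *d; Tadilu z could go back to *d or *z — the one source consistent with every daughter is *d.
Position 4: Demeka has o, Tadilu has u. Tadilu preserves u here (none of its changes turn any other segment into u), so the proto-segment is *u.
Position 5: Demeka has p, Tadilu has f. Demeka preserves p here (none of its changes turn any other segment into p), so the proto-segment is *p.
This points to *modup. Verify forward in each daughter:
Demeka: *modup
  modup → motup   [unconditioned shift]
  motup (rule 2 does not apply)
  motup (rule 3 does not apply)
  motup → motop   [vowel merger]
  giving Demeka motop.
Tadilu: start from *modup.
  rule 1: no change — modup
  rule 2 (unconditioned shift): modup → mozup
  rule 3 (unconditioned shift): mozup → mozuf
  ⇒ Tadilu mozuf
Only *modup yields all of Demeka motop, Tadilu mozuf.

*modup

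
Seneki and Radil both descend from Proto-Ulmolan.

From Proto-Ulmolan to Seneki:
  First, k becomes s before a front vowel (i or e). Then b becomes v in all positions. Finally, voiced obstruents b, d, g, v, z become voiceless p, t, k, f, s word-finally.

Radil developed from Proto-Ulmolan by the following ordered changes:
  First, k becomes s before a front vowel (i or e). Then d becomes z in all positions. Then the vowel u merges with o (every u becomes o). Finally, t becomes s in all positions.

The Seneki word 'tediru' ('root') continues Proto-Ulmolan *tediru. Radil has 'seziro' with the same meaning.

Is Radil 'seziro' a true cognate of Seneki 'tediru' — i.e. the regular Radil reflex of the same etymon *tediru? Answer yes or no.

Derive the expected Radil reflex of *tediru:
Radil: *tediru > teziru > teziro > seziro  (by unconditioned shift, vowel merger, unconditioned shift)
Radil 'seziro' matches the regular reflex exactly, so the pair is cognate.

yes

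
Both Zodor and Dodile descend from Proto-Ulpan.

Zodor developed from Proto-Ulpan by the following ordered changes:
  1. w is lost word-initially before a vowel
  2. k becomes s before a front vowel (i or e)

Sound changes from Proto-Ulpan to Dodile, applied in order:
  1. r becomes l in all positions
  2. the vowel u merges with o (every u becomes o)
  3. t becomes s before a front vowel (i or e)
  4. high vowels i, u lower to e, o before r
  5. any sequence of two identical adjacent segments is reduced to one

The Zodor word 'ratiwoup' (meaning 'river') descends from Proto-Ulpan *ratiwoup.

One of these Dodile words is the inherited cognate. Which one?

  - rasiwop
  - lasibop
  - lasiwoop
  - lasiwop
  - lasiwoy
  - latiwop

Dodile: start from *ratiwoup.
  rule 1 (unconditioned shift): ratiwoup → latiwoup
  rule 2 (vowel merger): latiwoup → latiwoop
  rule 3 (palatalisation): latiwoop → lasiwoop
  rule 4: no change — lasiwoop
  rule 5 (degemination): lasiwoop → lasiwop
  ⇒ Dodile lasiwop

lasiwop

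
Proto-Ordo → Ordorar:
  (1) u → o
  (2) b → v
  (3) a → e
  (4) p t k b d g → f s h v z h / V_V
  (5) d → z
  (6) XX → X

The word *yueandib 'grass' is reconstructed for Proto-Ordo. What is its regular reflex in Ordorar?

yoenziv

Ordorar: *yueandib > yoeandib > yoeandiv > yoeendiv > yoeenziv > yoenziv  (by vowel merger, unconditioned shift, vowel merger, unconditioned shift, degemination)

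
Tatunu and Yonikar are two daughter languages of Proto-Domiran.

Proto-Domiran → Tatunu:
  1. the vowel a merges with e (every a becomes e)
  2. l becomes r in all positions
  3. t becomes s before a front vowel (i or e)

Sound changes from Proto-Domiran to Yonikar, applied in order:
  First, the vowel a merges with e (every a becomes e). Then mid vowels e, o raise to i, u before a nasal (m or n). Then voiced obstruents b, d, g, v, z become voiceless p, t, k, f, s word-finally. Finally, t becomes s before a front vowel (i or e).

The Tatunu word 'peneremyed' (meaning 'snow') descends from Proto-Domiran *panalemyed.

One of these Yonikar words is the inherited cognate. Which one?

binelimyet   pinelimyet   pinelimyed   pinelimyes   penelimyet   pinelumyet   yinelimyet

Yonikar: *panalemyed > penelemyed > pinelimyed > pinelimyet  (by vowel merger, pre-nasal raising, final devoicing)
Only 'pinelimyet' matches the regular Yonikar development of *panalemyed.

pinelimyet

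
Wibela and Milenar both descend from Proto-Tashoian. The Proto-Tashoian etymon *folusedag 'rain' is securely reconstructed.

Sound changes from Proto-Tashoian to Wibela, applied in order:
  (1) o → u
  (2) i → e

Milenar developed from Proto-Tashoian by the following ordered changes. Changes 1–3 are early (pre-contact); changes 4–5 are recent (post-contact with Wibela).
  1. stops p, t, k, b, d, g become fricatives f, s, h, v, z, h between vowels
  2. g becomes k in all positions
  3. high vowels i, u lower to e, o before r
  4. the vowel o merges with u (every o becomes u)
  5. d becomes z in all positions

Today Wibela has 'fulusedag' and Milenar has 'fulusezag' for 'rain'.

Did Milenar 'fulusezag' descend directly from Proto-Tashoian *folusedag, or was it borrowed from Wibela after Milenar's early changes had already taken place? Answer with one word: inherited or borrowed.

If inherited, *folusedag would pass through all of Milenar's changes:
Milenar: *folusedag > folusezag > folusezak > fulusezak  (by intervocalic lenition, unconditioned shift, vowel merger)
If borrowed from Wibela 'fulusedag' after the early changes, it would undergo only the recent ones:
  rule 4 (vowel merger): no change (fulusedag)
  rule 5 (unconditioned shift): fulusedag → fulusezag
  ⇒ as a loan: fulusezag
Milenar 'fulusezag' matches the loan outcome 'fulusezag', not the inherited 'fulusezak' — it skipped the early Milenar changes, so it was borrowed from Wibela.

borrowed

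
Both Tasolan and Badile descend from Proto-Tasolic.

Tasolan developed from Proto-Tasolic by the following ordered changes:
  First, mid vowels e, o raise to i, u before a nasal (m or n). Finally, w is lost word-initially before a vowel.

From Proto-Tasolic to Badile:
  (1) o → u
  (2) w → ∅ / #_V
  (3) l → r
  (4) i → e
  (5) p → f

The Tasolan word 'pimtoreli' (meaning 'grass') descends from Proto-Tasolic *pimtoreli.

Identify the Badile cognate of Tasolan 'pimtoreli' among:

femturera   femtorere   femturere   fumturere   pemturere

femturere

Badile: start from *pimtoreli.
  rule 1 (vowel merger): pimtoreli → pimtureli
  rule 2: no change — pimtureli
  rule 3 (unconditioned shift): pimtureli → pimtureri
  rule 4 (vowel merger): pimtureri → pemturere
  rule 5 (unconditioned shift): pemturere → femturere
  ⇒ Badile femturere
Only 'femturere' matches the regular Badile development of *pimtoreli.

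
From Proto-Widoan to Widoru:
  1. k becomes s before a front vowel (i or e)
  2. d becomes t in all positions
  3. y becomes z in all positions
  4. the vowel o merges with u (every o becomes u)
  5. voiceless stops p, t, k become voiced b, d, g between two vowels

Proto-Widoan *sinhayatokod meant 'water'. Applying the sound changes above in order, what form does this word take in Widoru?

Widoru: *sinhayatokod > sinhayatokot > sinhazatokot > sinhazatukut > sinhazadugut  (by unconditioned shift, unconditioned shift, vowel merger, intervocalic voicing)

sinhazadugut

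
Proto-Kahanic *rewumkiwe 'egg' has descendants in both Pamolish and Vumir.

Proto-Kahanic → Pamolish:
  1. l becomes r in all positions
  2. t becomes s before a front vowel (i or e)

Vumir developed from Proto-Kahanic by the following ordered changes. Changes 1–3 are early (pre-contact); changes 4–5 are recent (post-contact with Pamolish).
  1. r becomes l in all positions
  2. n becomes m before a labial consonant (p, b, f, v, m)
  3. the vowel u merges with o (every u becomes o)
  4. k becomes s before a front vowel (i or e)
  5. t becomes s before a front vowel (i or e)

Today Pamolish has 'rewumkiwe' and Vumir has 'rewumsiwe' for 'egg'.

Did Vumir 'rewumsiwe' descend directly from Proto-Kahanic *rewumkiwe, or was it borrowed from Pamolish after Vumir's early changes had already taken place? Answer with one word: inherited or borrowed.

If inherited, *rewumkiwe would pass through all of Vumir's changes:
Vumir: *rewumkiwe
  rewumkiwe → lewumkiwe   [unconditioned shift]
  lewumkiwe (rule 2 does not apply)
  lewumkiwe → lewomkiwe   [vowel merger]
  lewomkiwe → lewomsiwe   [palatalisation]
  lewomsiwe (rule 5 does not apply)
  giving Vumir lewomsiwe.
If borrowed from Pamolish 'rewumkiwe' after the early changes, it would undergo only the recent ones:
  rule 4 (palatalisation): rewumkiwe → rewumsiwe
  rule 5 (palatalisation): no change (rewumsiwe)
  ⇒ as a loan: rewumsiwe
Vumir 'rewumsiwe' matches the loan outcome 'rewumsiwe', not the inherited 'lewomsiwe' — it skipped the early Vumir changes, so it was borrowed from Pamolish.

borrowed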